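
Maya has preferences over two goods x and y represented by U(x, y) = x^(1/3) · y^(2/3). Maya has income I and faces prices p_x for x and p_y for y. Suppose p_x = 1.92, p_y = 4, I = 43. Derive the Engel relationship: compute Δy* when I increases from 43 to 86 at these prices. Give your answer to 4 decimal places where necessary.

The MRS is (1/2)·y/x. Set MRS = p_x/p_y.
Rearranging, p_y·y = 2·p_x·x. Substituting into the budget gives p_x·x·(1 + 2) = I.
Demand: x*(p_x,p_y,I) = 1/3·I/p_x and y* = 2/3·I/p_y.
At p_x=1.92, p_y=4, I=43: y* = 2/3·43/4 = 7.1667.
At I' = 86: y* = 14.3333. Change: 14.3333 − 7.1667 = 7.1667.

Δy* = 7.1667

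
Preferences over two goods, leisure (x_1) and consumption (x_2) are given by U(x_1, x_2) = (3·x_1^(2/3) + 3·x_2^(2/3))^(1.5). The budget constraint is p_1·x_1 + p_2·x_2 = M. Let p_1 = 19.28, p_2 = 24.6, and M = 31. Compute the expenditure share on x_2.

share on x_2 = 0.3805

MRS = MU_x_1/MU_x_2 = (x_2/x_1)^(1/3). Set equal to p_1/p_2.
Solve for the ratio: x_2/x_1 = [p_1/p_2]^(3).
Substitute x_2 = (x_2/x_1)·x_1 into the budget: x_1* = M/(p_1 + p_2·(x_2/x_1)).
Numerically x_2/x_1 = 0.481411, so x_1* = 31/(19.28 + 24.6·0.481411) = 0.9961 and x_2* = 0.481411·0.9961 = 0.4795.
Expenditure on x_2: 24.6·0.4795 = 11.796; share = 0.3805.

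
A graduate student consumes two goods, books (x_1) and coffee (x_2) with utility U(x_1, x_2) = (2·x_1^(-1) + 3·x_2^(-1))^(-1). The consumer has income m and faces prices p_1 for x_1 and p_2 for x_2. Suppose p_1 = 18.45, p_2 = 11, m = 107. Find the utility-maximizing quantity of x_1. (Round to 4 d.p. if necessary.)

MRS = MU_x_1/MU_x_2 = (2/3)·(x_2/x_1)^(2). Set equal to p_1/p_2.
Hence x_2/x_1 = ((3/2)·p_1/p_2)^(1/(2)), i.e. raised to the 0.5 power.
Substitute x_2 = (x_2/x_1)·x_1 into the budget: x_1* = m/(p_1 + p_2·(x_2/x_1)).
Numerically x_2/x_1 = 1.586162, so x_1* = 107/(18.45 + 11·1.586162) = 2.9807.

x_1* = 2.9807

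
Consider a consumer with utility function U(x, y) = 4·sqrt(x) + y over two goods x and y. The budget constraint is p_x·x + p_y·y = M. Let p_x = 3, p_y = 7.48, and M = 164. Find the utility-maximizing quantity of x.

x* = 24.8668

Utility is quasi-linear in y; the FOC for x is 2/√x = p_x/p_y.
Solve: √x = 2·p_y/p_x, so x*(p_x,p_y) = (2·p_y/p_x)², and y* = (M − p_x·x*)/p_y.
Plugging in: x* = (2·7.48/3)² = 24.8668.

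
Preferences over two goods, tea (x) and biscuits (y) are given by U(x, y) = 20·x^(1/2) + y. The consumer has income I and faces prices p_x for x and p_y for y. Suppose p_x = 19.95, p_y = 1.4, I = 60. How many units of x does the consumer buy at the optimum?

x* = 0.4925

Set MRS = p_x/p_y: 10·x^(−1/2) = p_x/p_y.
Thus x* = (10·p_y/p_x)² — independent of I — with the rest of income spent on y.
Plugging in: x* = (10·1.4/19.95)² = 0.4925.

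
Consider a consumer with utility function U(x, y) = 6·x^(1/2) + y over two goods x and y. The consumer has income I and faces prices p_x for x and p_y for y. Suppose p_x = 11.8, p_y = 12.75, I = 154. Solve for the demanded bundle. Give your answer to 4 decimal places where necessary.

MU_x = 3/√x, MU_y = 1. Tangency: 3/√x = p_x/p_y.
Thus x* = (3·p_y/p_x)² — independent of I — with the rest of income spent on y.
Plugging in: x* = (3·12.75/11.8)² = 10.5075, y* = 2.3539.

x* = 10.5075, y* = 2.3539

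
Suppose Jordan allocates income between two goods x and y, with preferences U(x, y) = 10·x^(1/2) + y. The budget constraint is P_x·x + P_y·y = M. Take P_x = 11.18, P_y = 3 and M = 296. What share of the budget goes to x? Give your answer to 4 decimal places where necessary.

Solve: √x = 5·P_y/P_x, so x*(P_x,P_y) = (5·P_y/P_x)², and y* = (M − P_x·x*)/P_y.
Plugging in: x* = (5·3/11.18)² = 1.8001, y* = 91.9583.
Expenditure on x: 11.18·1.8001 = 20.1252; share = 0.068.

share on x = 0.068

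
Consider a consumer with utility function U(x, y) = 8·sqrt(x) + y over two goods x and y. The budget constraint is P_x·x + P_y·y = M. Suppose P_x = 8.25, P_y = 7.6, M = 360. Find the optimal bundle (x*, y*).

x* = 13.5781, y* = 32.629

Utility is quasi-linear in y; the FOC for x is 4/√x = P_x/P_y.
Solve: √x = 4·P_y/P_x, so x*(P_x,P_y) = (4·P_y/P_x)², and y* = (M − P_x·x*)/P_y.
Plugging in: x* = (4·7.6/8.25)² = 13.5781, y* = 32.629.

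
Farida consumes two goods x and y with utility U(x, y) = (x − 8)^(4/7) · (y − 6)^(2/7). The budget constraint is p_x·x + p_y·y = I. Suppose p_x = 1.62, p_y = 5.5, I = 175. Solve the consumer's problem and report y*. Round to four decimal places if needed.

y* = 13.8206

MRS = 2·(y−6)/(x−8). Tangency with p_x/p_y gives y−6 = (1/2)·(p_x/p_y)·(x−8).
After buying the subsistence bundle (8, 6), a share 2/3 of the remaining income goes to x: x* = 8 + 2/3·(I − 8p_x − 6p_y)/p_x.
Discretionary income = 175 − 8·1.62 − 6·5.5 = 129.04; y* = 6 + 1/3·129.04/5.5 = 13.8206.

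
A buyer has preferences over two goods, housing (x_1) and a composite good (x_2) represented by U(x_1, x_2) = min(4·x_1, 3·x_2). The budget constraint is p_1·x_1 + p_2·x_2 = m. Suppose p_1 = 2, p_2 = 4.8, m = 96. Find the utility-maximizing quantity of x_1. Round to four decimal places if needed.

x_1* = 11.4286

Leontief preferences: the optimum is at the kink where x_1/3 = x_2/4, i.e. x_2 = (4/3)·x_1.
Budget: p_1·x_1 + p_2·(4/3)·x_1 = m, so (3·p_1 + 4·p_2)·x_1 = 3·m.
Demand: x_1*(p_1,p_2,m) = 3·m/(3·p_1 + 4·p_2), x_2* = 4·m/(3·p_1 + 4·p_2).
Here 3·2 + 4·4.8 = 25.2, giving x_1* = 11.4286.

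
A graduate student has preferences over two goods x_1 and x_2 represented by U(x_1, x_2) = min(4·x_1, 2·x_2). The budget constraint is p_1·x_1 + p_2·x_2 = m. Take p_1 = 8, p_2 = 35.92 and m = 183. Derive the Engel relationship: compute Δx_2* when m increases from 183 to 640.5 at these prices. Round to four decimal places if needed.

Here 2·8 + 4·35.92 = 159.68, giving x_2* = 4.5842.
At m' = 640.5: x_2* = 16.0446. Change: 16.0446 − 4.5842 = 11.4604.

Δx_2* = 11.4604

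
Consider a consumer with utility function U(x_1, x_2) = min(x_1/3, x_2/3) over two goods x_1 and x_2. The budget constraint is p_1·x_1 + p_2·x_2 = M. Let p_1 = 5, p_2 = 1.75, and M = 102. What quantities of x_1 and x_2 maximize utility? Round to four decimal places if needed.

Demand: x_1*(p_1,p_2,M) = 3·M/(3·p_1 + 3·p_2), x_2* = 3·M/(3·p_1 + 3·p_2).
Here 3·5 + 3·1.75 = 20.25, giving x_1* = 15.1111 and x_2* = 15.1111.

x_1* = 15.1111, x_2* = 15.1111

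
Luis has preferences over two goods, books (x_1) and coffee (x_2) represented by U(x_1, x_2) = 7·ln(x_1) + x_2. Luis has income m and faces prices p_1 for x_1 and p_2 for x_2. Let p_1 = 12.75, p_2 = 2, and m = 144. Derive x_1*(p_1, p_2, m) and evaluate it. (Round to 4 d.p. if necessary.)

Set MRS = p_1/p_2: (7/x_1)/1 = p_1/p_2.
So x_1*(p_1,p_2) = 7·p_2/p_1, independent of income; and x_2* = (m − 7·p_2)/p_2.
At the given prices: x_1* = 7·2/12.75 = 1.098.

x_1* = 1.098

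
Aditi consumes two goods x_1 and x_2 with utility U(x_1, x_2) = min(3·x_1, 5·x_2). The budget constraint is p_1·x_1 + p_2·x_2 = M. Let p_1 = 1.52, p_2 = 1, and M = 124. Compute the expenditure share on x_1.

Leontief preferences: the optimum is at the kink where x_1/5 = x_2/3, i.e. x_2 = (3/5)·x_1.
Budget: p_1·x_1 + p_2·(3/5)·x_1 = M, so (5·p_1 + 3·p_2)·x_1 = 5·M.
Demand: x_1*(p_1,p_2,M) = 5·M/(5·p_1 + 3·p_2), x_2* = 3·M/(5·p_1 + 3·p_2).
Here 5·1.52 + 3·1 = 10.6, giving x_1* = 58.4906 and x_2* = 35.0943.
Expenditure on x_1: 1.52·58.4906 = 88.9057; share = 0.717.

share on x_1 = 0.717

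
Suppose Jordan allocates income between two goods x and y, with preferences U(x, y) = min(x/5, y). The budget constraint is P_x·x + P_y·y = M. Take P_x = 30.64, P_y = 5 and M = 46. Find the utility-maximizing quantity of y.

y* = 0.2908

Leontief preferences: the optimum is at the kink where x/5 = y/1, i.e. y = (1/5)·x.
Budget: P_x·x + P_y·(1/5)·x = M, so (5·P_x + P_y)·x = 5·M.
Demand: x*(P_x,P_y,M) = 5·M/(5·P_x + P_y), y* = M/(5·P_x + P_y).
Here 5·30.64 + 5 = 158.2, giving y* = 0.2908.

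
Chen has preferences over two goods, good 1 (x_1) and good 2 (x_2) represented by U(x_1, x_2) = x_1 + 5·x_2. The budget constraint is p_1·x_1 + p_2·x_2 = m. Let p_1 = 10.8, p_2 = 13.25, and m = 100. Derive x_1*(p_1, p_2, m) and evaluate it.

x_1* = 0

Linear utility — the consumer picks whichever good has higher MU/price: 1/10.8 = 0.0926 vs 5/13.25 = 0.3774.
x_2 gives more utility per dollar, so spend all income on x_2: x_2* = m/p_2, x_1* = 0.
Numerically: x_1* = 0, x_2* = 7.5472.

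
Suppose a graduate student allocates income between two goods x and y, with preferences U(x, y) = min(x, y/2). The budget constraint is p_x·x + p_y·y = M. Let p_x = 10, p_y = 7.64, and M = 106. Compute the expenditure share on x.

share on x = 0.3956

With perfect complements, no substitution: consume in ratio x:y = 1:2.
Budget: p_x·x + p_y·2·x = M, so (p_x + 2·p_y)·x = M.
Demand: x*(p_x,p_y,M) = M/(p_x + 2·p_y), y* = 2·M/(p_x + 2·p_y).
Here 10 + 2·7.64 = 25.28, giving x* = 4.193 and y* = 8.3861.
Expenditure on x: 10·4.193 = 41.9304; share = 0.3956.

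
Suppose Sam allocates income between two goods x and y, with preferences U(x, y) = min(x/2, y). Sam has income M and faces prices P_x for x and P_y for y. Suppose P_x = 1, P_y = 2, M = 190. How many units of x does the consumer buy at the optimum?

Demand: x*(P_x,P_y,M) = 2·M/(2·P_x + P_y), y* = M/(2·P_x + P_y).
Here 2·1 + 2 = 4, giving x* = 95.

x* = 95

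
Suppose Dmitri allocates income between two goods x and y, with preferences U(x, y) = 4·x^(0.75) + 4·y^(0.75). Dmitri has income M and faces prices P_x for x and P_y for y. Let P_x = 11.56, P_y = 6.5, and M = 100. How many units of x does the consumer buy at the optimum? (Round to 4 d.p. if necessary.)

x* = 1.3057

MU_x ∝ 4·x^(-0.25), MU_y ∝ 4·y^(-0.25), so MRS = (y/x)^(0.25) = P_x/P_y.
Solve for the ratio: y/x = [P_x/P_y]^(4).
Substitute y = (y/x)·x into the budget: x* = M/(P_x + P_y·(y/x)).
Numerically y/x = 10.004097, so x* = 100/(11.56 + 6.5·10.004097) = 1.3057.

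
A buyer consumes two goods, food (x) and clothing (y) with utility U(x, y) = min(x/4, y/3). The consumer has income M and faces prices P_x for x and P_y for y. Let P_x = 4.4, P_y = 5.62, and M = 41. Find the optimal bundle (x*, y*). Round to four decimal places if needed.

x* = 4.7591, y* = 3.5694

With perfect complements, no substitution: consume in ratio x:y = 4:3.
Budget: P_x·x + P_y·(3/4)·x = M, so (4·P_x + 3·P_y)·x = 4·M.
Demand: x*(P_x,P_y,M) = 4·M/(4·P_x + 3·P_y), y* = 3·M/(4·P_x + 3·P_y).
Here 4·4.4 + 3·5.62 = 34.46, giving x* = 4.7591 and y* = 3.5694.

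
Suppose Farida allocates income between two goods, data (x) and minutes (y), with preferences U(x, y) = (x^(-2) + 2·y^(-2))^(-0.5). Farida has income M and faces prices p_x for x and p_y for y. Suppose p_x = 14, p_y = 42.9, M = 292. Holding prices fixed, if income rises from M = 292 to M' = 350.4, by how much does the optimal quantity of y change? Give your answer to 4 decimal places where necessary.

MRS = MU_x/MU_y = (1/2)·(y/x)^(3). Set equal to p_x/p_y.
Solve for the ratio: y/x = [2·p_x/p_y]^(1/3).
Substitute y = (y/x)·x into the budget: x* = M/(p_x + p_y·(y/x)).
Numerically y/x = 0.867428, so x* = 292/(14 + 42.9·0.867428) = 5.7017 and y* = 0.867428·5.7017 = 4.9458.
At M' = 350.4: y* = 5.935. Change: 5.935 − 4.9458 = 0.9892.

Δy* = 0.9892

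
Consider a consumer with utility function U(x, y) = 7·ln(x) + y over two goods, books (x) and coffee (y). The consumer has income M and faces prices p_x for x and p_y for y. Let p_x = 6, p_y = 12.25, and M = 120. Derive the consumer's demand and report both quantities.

x* = 14.2917, y* = 2.7959

MU_x = 7/x, MU_y = 1. Tangency: 7/x = p_x/p_y.
So x*(p_x,p_y) = 7·p_y/p_x, independent of income; and y* = (M − 7·p_y)/p_y.
At the given prices: x* = 7·12.25/6 = 14.2917, and y* = 2.7959.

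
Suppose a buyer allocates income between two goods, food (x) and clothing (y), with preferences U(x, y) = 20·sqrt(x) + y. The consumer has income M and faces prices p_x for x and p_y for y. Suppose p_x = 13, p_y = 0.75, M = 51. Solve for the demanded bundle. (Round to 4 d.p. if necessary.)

x* = 0.3328, y* = 62.2308

Set MRS = p_x/p_y: 10·x^(−1/2) = p_x/p_y.
Solve: √x = 10·p_y/p_x, so x*(p_x,p_y) = (10·p_y/p_x)², and y* = (M − p_x·x*)/p_y.
Plugging in: x* = (10·0.75/13)² = 0.3328, y* = 62.2308.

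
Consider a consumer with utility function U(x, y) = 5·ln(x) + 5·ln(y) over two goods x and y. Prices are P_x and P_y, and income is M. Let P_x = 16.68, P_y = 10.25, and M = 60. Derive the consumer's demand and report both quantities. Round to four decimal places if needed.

The MRS is y/x. Set MRS = P_x/P_y.
So 5·P_y·y = 5·P_x·x; combined with the budget, a share 0.5 of income goes to x.
Demand: x*(P_x,P_y,M) = 0.5·M/P_x and y* = 0.5·M/P_y.
At P_x=16.68, P_y=10.25, M=60: x* = 0.5·60/16.68 = 1.7986, y* = 2.9268.

x* = 1.7986, y* = 2.9268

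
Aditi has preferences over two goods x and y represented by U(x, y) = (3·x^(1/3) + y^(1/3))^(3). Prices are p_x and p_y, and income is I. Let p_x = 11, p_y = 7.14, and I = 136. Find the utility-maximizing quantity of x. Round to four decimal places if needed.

x* = 9.9798

MU_x ∝ 3·x^(-2/3), MU_y ∝ y^(-2/3), so MRS = 3·(y/x)^(2/3) = p_x/p_y.
Solve for the ratio: y/x = [(1/3)·p_x/p_y]^(1.5).
With the ratio pinned down, the budget gives x* = I/(p_x + p_y·(y/x)) and y* = (y/x)·x*.
Numerically y/x = 0.36801, so x* = 136/(11 + 7.14·0.36801) = 9.9798.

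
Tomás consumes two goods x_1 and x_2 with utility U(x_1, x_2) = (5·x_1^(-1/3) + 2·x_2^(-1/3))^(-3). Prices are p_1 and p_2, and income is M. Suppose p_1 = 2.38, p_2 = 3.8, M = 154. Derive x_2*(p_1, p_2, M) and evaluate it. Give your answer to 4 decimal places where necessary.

x_2* = 14.6373

With the ratio pinned down, the budget gives x_1* = M/(p_1 + p_2·(x_2/x_1)) and x_2* = (x_2/x_1)·x_1*.
Numerically x_2/x_1 = 0.354111, so x_1* = 154/(2.38 + 3.8·0.354111) = 41.3354 and x_2* = 0.354111·41.3354 = 14.6373.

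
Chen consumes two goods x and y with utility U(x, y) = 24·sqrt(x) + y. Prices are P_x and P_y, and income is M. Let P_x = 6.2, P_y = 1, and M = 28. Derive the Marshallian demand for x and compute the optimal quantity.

Set MRS = P_x/P_y: 12·x^(−1/2) = P_x/P_y.
Thus x* = (12·P_y/P_x)² — independent of M — with the rest of income spent on y.
Plugging in: x* = (12·1/6.2)² = 3.7461.

x* = 3.7461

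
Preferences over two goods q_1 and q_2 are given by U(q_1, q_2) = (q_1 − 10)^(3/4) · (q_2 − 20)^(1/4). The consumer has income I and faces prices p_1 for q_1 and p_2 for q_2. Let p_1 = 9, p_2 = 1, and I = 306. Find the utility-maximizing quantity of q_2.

q_2* = 69

Let q_1' = q_1−10, q_2' = q_2−20. MRS = 3·q_2'/q_1' = p_1/p_2.
Substituting into the budget: q_1* = 10 + 0.75·(I − 10·p_1 − 20·p_2)/p_1, and q_2* = 20 + 0.25·(…)/p_2.
Discretionary income = 306 − 10·9 − 20·1 = 196; q_2* = 20 + 0.25·196/1 = 69.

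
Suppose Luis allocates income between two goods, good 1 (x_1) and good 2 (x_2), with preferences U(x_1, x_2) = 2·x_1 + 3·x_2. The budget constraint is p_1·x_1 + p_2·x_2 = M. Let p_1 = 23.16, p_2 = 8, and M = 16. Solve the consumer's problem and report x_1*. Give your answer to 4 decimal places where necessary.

x_1* = 0

Perfect substitutes: compare marginal utility per dollar. 2/p_1 vs 3/p_2 → 0.0864 vs 0.375.
x_2 gives more utility per dollar, so spend all income on x_2: x_2* = M/p_2, x_1* = 0.
Numerically: x_1* = 0, x_2* = 2.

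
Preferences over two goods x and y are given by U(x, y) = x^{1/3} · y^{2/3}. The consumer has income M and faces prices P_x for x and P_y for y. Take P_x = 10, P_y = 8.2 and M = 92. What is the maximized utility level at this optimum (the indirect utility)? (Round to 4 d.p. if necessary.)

Tangency: MRS = (1/2)·y/x = P_x/P_y.
So 1/3·P_y·y = 2/3·P_x·x; combined with the budget, a share 1/3 of income goes to x.
Demand: x*(P_x,P_y,M) = 1/3·M/P_x and y* = 2/3·M/P_y.
At P_x=10, P_y=8.2, M=92: x* = 1/3·92/10 = 3.0667, y* = 7.4797.
Utility at the optimum: U(3.0667, 7.4797) = 5.5566.

V = 5.5566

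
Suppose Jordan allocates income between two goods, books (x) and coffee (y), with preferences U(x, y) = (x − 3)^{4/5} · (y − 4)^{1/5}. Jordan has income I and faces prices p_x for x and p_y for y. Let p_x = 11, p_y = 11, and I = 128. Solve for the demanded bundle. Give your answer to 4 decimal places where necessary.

Substituting into the budget: x* = 3 + 0.8·(I − 3·p_x − 4·p_y)/p_x, and y* = 4 + 0.2·(…)/p_y.
Discretionary income = 128 − 3·11 − 4·11 = 51; x* = 3 + 0.8·51/11 = 6.7091; y* = 4 + 0.2·51/11 = 4.9273.

x* = 6.7091, y* = 4.9273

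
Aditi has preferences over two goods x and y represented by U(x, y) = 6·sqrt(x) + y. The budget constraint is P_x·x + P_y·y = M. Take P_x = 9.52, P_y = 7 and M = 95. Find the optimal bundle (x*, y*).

x* = 4.8659, y* = 6.9538

Utility is quasi-linear in y; the FOC for x is 3/√x = P_x/P_y.
Solve: √x = 3·P_y/P_x, so x*(P_x,P_y) = (3·P_y/P_x)², and y* = (M − P_x·x*)/P_y.
Plugging in: x* = (3·7/9.52)² = 4.8659, y* = 6.9538.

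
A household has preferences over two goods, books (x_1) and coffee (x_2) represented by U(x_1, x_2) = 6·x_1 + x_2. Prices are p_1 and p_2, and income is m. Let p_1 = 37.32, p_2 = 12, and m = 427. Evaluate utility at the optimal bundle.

V = 68.6495

Linear utility — the consumer picks whichever good has higher MU/price: 6/37.32 = 0.1608 vs 1/12 = 0.0833.
x_1 gives more utility per dollar, so spend all income on x_1: x_1* = m/p_1, x_2* = 0.
Numerically: x_1* = 11.4416, x_2* = 0.
Utility at the optimum: U(11.4416, 0) = 68.6495.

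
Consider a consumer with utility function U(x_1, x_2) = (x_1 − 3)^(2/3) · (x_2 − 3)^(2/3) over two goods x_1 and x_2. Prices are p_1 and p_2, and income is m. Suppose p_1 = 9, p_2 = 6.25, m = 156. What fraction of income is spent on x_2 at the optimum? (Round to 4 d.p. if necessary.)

share on x_2 = 0.4736

MRS = (x_2−3)/(x_1−3). Tangency with p_1/p_2 gives x_2−3 = (p_1/p_2)·(x_1−3).
After buying the subsistence bundle (3, 3), a share 0.5 of the remaining income goes to x_1: x_1* = 3 + 0.5·(m − 3p_1 − 3p_2)/p_1.
Discretionary income = 156 − 3·9 − 3·6.25 = 110.25; x_1* = 3 + 0.5·110.25/9 = 9.125; x_2* = 3 + 0.5·110.25/6.25 = 11.82.
Expenditure on x_2: 6.25·11.82 = 73.875; share = 0.4736.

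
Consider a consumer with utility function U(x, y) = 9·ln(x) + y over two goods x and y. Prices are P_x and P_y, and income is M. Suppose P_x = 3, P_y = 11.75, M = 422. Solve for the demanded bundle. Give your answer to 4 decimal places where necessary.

x* = 35.25, y* = 26.9149

MU_x = 9/x, MU_y = 1. Tangency: 9/x = P_x/P_y.
So x*(P_x,P_y) = 9·P_y/P_x, independent of income; and y* = (M − 9·P_y)/P_y.
At the given prices: x* = 9·11.75/3 = 35.25, and y* = 26.9149.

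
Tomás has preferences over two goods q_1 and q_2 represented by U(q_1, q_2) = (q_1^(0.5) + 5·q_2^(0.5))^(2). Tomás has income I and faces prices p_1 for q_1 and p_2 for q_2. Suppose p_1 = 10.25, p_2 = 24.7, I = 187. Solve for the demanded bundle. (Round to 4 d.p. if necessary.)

MU_q_1 ∝ q_1^(-0.5), MU_q_2 ∝ 5·q_2^(-0.5), so MRS = (1/5)·(q_2/q_1)^(0.5) = p_1/p_2.
Hence q_2/q_1 = (5·p_1/p_2)^(1/(0.5)), i.e. raised to the 2 power.
With the ratio pinned down, the budget gives q_1* = I/(p_1 + p_2·(q_2/q_1)) and q_2* = (q_2/q_1)·q_1*.
Numerically q_2/q_1 = 4.305205, so q_1* = 187/(10.25 + 24.7·4.305205) = 1.6039 and q_2* = 4.305205·1.6039 = 6.9053.

q_1* = 1.6039, q_2* = 6.9053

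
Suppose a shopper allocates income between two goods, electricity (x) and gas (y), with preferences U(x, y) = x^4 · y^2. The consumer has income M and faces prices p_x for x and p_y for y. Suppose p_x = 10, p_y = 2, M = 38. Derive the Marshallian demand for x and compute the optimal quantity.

x* = 2.5333

MU_x/MU_y = (4·y)/(2·x); tangency sets this equal to p_x/p_y.
Rearranging, p_y·y = (1/2)·p_x·x. Substituting into the budget gives p_x·x·(1 + (1/2)) = M.
Demand: x*(p_x,p_y,M) = 2/3·M/p_x and y* = 1/3·M/p_y.
At p_x=10, p_y=2, M=38: x* = 2/3·38/10 = 2.5333.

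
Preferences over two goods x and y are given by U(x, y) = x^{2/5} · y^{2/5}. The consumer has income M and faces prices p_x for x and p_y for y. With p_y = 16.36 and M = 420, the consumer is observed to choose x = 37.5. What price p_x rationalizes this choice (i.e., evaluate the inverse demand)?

p_x = 5.6

The MRS is y/x. Set MRS = p_x/p_y.
Rearranging, p_y·y = p_x·x. Substituting into the budget gives p_x·x·(1 + 1) = M.
Demand: x*(p_x,p_y,M) = 0.5·M/p_x and y* = 0.5·M/p_y.
Set x* = 37.5 in the demand function and solve for p_x: p_x = 5.6.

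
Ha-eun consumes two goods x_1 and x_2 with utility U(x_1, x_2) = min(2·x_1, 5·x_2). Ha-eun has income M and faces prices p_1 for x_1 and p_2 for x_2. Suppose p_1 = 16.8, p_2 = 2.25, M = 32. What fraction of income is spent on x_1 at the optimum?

share on x_1 = 0.9492

Leontief preferences: the optimum is at the kink where x_1/5 = x_2/2, i.e. x_2 = (2/5)·x_1.
Budget: p_1·x_1 + p_2·(2/5)·x_1 = M, so (5·p_1 + 2·p_2)·x_1 = 5·M.
Demand: x_1*(p_1,p_2,M) = 5·M/(5·p_1 + 2·p_2), x_2* = 2·M/(5·p_1 + 2·p_2).
Here 5·16.8 + 2·2.25 = 88.5, giving x_1* = 1.8079 and x_2* = 0.7232.
Expenditure on x_1: 16.8·1.8079 = 30.3729; share = 0.9492.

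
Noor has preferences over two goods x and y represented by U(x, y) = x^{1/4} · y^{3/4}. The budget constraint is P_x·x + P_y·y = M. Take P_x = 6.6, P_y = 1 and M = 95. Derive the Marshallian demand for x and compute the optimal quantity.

x* = 3.5985

The MRS is (1/3)·y/x. Set MRS = P_x/P_y.
So 0.25·P_y·y = 0.75·P_x·x; combined with the budget, a share 0.25 of income goes to x.
Demand: x*(P_x,P_y,M) = 0.25·M/P_x and y* = 0.75·M/P_y.
At P_x=6.6, P_y=1, M=95: x* = 0.25·95/6.6 = 3.5985.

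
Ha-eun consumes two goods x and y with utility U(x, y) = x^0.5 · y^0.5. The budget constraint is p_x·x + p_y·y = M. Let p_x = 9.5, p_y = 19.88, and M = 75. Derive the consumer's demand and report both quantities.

MU_x/MU_y = (0.5·y)/(0.5·x); tangency sets this equal to p_x/p_y.
So 0.5·p_y·y = 0.5·p_x·x; combined with the budget, a share 0.5 of income goes to x.
Demand: x*(p_x,p_y,M) = 0.5·M/p_x and y* = 0.5·M/p_y.
At p_x=9.5, p_y=19.88, M=75: x* = 0.5·75/9.5 = 3.9474, y* = 1.8863.

x* = 3.9474, y* = 1.8863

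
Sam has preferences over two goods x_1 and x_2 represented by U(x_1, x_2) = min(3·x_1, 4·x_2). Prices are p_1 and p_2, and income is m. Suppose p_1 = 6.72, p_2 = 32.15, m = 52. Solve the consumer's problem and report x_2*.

x_2* = 1.2649

With perfect complements, no substitution: consume in ratio x_1:x_2 = 4:3.
Budget: p_1·x_1 + p_2·(3/4)·x_1 = m, so (4·p_1 + 3·p_2)·x_1 = 4·m.
Demand: x_1*(p_1,p_2,m) = 4·m/(4·p_1 + 3·p_2), x_2* = 3·m/(4·p_1 + 3·p_2).
Here 4·6.72 + 3·32.15 = 123.33, giving x_2* = 1.2649.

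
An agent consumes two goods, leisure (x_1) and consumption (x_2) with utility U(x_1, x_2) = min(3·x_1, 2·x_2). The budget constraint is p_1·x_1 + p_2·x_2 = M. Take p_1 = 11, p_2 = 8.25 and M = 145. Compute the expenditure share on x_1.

share on x_1 = 0.4706

With perfect complements, no substitution: consume in ratio x_1:x_2 = 2:3.
Budget: p_1·x_1 + p_2·(3/2)·x_1 = M, so (2·p_1 + 3·p_2)·x_1 = 2·M.
Demand: x_1*(p_1,p_2,M) = 2·M/(2·p_1 + 3·p_2), x_2* = 3·M/(2·p_1 + 3·p_2).
Here 2·11 + 3·8.25 = 46.75, giving x_1* = 6.2032 and x_2* = 9.3048.
Expenditure on x_1: 11·6.2032 = 68.2353; share = 0.4706.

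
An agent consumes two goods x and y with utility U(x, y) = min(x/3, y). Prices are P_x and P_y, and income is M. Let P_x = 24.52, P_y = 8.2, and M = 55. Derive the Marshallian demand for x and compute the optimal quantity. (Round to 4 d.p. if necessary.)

x* = 2.0181

With perfect complements, no substitution: consume in ratio x:y = 3:1.
Budget: P_x·x + P_y·(1/3)·x = M, so (3·P_x + P_y)·x = 3·M.
Demand: x*(P_x,P_y,M) = 3·M/(3·P_x + P_y), y* = M/(3·P_x + P_y).
Here 3·24.52 + 8.2 = 81.76, giving x* = 2.0181.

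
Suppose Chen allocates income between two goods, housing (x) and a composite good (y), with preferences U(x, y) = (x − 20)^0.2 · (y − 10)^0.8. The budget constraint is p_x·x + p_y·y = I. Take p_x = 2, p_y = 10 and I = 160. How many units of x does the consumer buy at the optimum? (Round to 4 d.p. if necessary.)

Substituting into the budget: x* = 20 + 0.2·(I − 20·p_x − 10·p_y)/p_x, and y* = 10 + 0.8·(…)/p_y.
Discretionary income = 160 − 20·2 − 10·10 = 20; x* = 20 + 0.2·20/2 = 22.

x* = 22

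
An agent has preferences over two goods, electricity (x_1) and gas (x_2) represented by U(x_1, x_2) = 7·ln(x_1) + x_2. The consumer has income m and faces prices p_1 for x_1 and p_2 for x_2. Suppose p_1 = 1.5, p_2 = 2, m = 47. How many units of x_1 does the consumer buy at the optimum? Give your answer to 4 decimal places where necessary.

MU_x_1 = 7/x_1, MU_x_2 = 1. Tangency: 7/x_1 = p_1/p_2.
So x_1*(p_1,p_2) = 7·p_2/p_1, independent of income; and x_2* = (m − 7·p_2)/p_2.
At the given prices: x_1* = 7·2/1.5 = 9.3333.

x_1* = 9.3333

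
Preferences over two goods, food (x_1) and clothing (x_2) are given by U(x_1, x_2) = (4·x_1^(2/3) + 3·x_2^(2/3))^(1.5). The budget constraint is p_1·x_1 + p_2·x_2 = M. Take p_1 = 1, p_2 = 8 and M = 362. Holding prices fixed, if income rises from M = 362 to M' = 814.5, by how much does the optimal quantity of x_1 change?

MU_x_1 ∝ 4·x_1^(-1/3), MU_x_2 ∝ 3·x_2^(-1/3), so MRS = (4/3)·(x_2/x_1)^(1/3) = p_1/p_2.
Solve for the ratio: x_2/x_1 = [(3/4)·p_1/p_2]^(3).
Substitute x_2 = (x_2/x_1)·x_1 into the budget: x_1* = M/(p_1 + p_2·(x_2/x_1)).
Numerically x_2/x_1 = 0.000824, so x_1* = 362/(1 + 8·0.000824) = 359.6294.
At M' = 814.5: x_1* = 809.1661. Change: 809.1661 − 359.6294 = 449.5367.

Δx_1* = 449.5367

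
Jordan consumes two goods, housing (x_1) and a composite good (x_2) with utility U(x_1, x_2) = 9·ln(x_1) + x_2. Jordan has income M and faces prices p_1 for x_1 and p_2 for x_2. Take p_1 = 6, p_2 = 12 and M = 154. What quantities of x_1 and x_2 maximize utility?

Set MRS = p_1/p_2: (9/x_1)/1 = p_1/p_2.
So x_1*(p_1,p_2) = 9·p_2/p_1, independent of income; and x_2* = (M − 9·p_2)/p_2.
At the given prices: x_1* = 9·12/6 = 18, and x_2* = 3.8333.

x_1* = 18, x_2* = 3.8333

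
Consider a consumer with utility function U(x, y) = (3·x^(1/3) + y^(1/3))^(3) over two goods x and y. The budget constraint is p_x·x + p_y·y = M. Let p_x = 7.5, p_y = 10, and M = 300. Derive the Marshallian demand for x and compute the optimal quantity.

x* = 34.2857

From the CES first-order condition, 3·(y/x)^(2/3) = p_x/p_y.
Hence y/x = ((1/3)·p_x/p_y)^(1/(2/3)), i.e. raised to the 1.5 power.
Substitute y = (y/x)·x into the budget: x* = M/(p_x + p_y·(y/x)).
Numerically y/x = 0.125, so x* = 300/(7.5 + 10·0.125) = 34.2857.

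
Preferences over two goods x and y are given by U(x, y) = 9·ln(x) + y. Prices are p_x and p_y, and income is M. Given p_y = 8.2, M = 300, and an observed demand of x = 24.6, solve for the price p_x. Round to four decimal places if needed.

Set MRS = p_x/p_y: (9/x)/1 = p_x/p_y.
So x*(p_x,p_y) = 9·p_y/p_x, independent of income; and y* = (M − 9·p_y)/p_y.
Set x* = 24.6 in the demand function and solve for p_x: p_x = 3.

p_x = 3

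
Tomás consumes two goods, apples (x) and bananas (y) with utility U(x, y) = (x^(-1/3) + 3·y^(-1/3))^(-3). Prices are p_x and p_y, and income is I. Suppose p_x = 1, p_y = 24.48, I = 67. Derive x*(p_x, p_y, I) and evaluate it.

x* = 11.0371

With the ratio pinned down, the budget gives x* = I/(p_x + p_y·(y/x)) and y* = (y/x)·x*.
Numerically y/x = 0.207125, so x* = 67/(1 + 24.48·0.207125) = 11.0371.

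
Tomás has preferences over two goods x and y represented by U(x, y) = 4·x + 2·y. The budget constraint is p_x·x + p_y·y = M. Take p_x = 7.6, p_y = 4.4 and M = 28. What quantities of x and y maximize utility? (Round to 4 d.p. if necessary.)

Perfect substitutes: compare marginal utility per dollar. 4/p_x vs 2/p_y → 0.5263 vs 0.4545.
x gives more utility per dollar, so spend all income on x: x* = M/p_x, y* = 0.
Numerically: x* = 3.6842, y* = 0.

x* = 3.6842, y* = 0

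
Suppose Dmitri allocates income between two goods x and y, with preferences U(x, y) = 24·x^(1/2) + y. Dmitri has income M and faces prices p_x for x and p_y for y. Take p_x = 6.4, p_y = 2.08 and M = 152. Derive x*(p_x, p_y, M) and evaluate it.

x* = 15.21

MU_x = 12/√x, MU_y = 1. Tangency: 12/√x = p_x/p_y.
Thus x* = (12·p_y/p_x)² — independent of M — with the rest of income spent on y.
Plugging in: x* = (12·2.08/6.4)² = 15.21.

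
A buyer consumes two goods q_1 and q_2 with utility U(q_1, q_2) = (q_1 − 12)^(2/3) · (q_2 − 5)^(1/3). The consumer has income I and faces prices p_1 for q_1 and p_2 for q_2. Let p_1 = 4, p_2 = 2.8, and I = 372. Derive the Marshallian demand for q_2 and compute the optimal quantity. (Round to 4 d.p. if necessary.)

q_2* = 41.9048

Let q_1' = q_1−12, q_2' = q_2−5. MRS = 2·q_2'/q_1' = p_1/p_2.
Substituting into the budget: q_1* = 12 + 2/3·(I − 12·p_1 − 5·p_2)/p_1, and q_2* = 5 + 1/3·(…)/p_2.
Discretionary income = 372 − 12·4 − 5·2.8 = 310; q_2* = 5 + 1/3·310/2.8 = 41.9048.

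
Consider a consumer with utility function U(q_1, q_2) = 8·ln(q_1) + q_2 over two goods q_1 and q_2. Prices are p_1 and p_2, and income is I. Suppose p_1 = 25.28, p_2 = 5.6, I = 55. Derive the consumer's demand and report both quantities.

q_1* = 1.7722, q_2* = 1.8214

Set MRS = p_1/p_2: (8/q_1)/1 = p_1/p_2.
So q_1*(p_1,p_2) = 8·p_2/p_1, independent of income; and q_2* = (I − 8·p_2)/p_2.
At the given prices: q_1* = 8·5.6/25.28 = 1.7722, and q_2* = 1.8214.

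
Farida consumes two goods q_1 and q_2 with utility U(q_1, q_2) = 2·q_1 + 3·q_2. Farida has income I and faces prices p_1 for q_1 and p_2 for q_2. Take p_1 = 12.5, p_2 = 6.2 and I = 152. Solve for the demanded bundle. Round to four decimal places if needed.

Linear utility — the consumer picks whichever good has higher MU/price: 2/12.5 = 0.16 vs 3/6.2 = 0.4839.
q_2 gives more utility per dollar, so spend all income on q_2: q_2* = I/p_2, q_1* = 0.
Numerically: q_1* = 0, q_2* = 24.5161.

q_1* = 0, q_2* = 24.5161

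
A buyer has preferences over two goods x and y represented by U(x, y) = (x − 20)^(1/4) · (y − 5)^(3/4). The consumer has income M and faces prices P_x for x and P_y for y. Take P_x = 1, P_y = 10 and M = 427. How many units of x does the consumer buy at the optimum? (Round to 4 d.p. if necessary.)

Discretionary income = 427 − 20·1 − 5·10 = 357; x* = 20 + 0.25·357/1 = 109.25.

x* = 109.25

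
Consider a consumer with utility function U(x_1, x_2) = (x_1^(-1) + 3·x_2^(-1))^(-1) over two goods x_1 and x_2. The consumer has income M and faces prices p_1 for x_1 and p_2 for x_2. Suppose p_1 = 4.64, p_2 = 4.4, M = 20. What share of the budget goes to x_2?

share on x_2 = 0.6278

From the CES first-order condition, (1/3)·(x_2/x_1)^(2) = p_1/p_2.
Hence x_2/x_1 = (3·p_1/p_2)^(1/(2)), i.e. raised to the 0.5 power.
Substitute x_2 = (x_2/x_1)·x_1 into the budget: x_1* = M/(p_1 + p_2·(x_2/x_1)).
Numerically x_2/x_1 = 1.778661, so x_1* = 20/(4.64 + 4.4·1.778661) = 1.6043 and x_2* = 1.778661·1.6043 = 2.8536.
Expenditure on x_2: 4.4·2.8536 = 12.5558; share = 0.6278.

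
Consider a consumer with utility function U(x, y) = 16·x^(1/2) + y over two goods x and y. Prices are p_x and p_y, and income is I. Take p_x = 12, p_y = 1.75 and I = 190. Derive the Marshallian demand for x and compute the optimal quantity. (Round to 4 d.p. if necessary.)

x* = 1.3611

MU_x = 8/√x, MU_y = 1. Tangency: 8/√x = p_x/p_y.
Solve: √x = 8·p_y/p_x, so x*(p_x,p_y) = (8·p_y/p_x)², and y* = (I − p_x·x*)/p_y.
Plugging in: x* = (8·1.75/12)² = 1.3611.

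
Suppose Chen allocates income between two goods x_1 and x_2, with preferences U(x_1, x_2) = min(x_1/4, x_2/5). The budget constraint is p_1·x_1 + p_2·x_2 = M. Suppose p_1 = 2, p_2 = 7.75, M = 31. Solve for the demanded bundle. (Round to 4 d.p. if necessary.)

x_1* = 2.6524, x_2* = 3.3155

Demand: x_1*(p_1,p_2,M) = 4·M/(4·p_1 + 5·p_2), x_2* = 5·M/(4·p_1 + 5·p_2).
Here 4·2 + 5·7.75 = 46.75, giving x_1* = 2.6524 and x_2* = 3.3155.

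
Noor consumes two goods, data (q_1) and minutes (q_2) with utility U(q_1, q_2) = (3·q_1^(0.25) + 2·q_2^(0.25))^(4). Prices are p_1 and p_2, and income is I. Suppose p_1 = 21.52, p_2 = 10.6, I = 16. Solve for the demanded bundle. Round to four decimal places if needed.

MRS = MU_q_1/MU_q_2 = (3/2)·(q_2/q_1)^(0.75). Set equal to p_1/p_2.
Solve for the ratio: q_2/q_1 = [(2/3)·p_1/p_2]^(4/3).
Substitute q_2 = (q_2/q_1)·q_1 into the budget: q_1* = I/(p_1 + p_2·(q_2/q_1)).
Numerically q_2/q_1 = 1.497132, so q_1* = 16/(21.52 + 10.6·1.497132) = 0.4279 and q_2* = 1.497132·0.4279 = 0.6407.

q_1* = 0.4279, q_2* = 0.6407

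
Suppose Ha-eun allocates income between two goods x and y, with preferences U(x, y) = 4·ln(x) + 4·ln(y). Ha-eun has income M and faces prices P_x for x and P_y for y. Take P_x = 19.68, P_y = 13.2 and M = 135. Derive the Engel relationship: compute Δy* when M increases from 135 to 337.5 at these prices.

Δy* = 7.6705

Tangency: MRS = y/x = P_x/P_y.
So 4·P_y·y = 4·P_x·x; combined with the budget, a share 0.5 of income goes to x.
Demand: x*(P_x,P_y,M) = 0.5·M/P_x and y* = 0.5·M/P_y.
At P_x=19.68, P_y=13.2, M=135: y* = 0.5·135/13.2 = 5.1136.
At M' = 337.5: y* = 12.7841. Change: 12.7841 − 5.1136 = 7.6705.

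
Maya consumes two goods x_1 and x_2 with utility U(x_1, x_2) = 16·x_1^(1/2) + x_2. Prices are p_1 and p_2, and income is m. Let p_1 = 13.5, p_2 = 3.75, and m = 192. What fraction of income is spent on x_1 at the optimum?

share on x_1 = 0.3472

Plugging in: x_1* = (8·3.75/13.5)² = 4.9383, x_2* = 33.4222.
Expenditure on x_1: 13.5·4.9383 = 66.6667; share = 0.3472.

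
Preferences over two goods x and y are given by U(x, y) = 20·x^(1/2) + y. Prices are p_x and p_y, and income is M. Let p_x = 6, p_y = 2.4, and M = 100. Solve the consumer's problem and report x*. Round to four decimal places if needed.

Set MRS = p_x/p_y: 10·x^(−1/2) = p_x/p_y.
Solve: √x = 10·p_y/p_x, so x*(p_x,p_y) = (10·p_y/p_x)², and y* = (M − p_x·x*)/p_y.
Plugging in: x* = (10·2.4/6)² = 16.

x* = 16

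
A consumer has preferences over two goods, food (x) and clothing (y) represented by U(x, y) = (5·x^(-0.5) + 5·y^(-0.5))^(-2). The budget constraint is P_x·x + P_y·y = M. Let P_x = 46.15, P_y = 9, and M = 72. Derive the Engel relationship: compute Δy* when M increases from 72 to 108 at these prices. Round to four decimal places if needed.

Δy* = 1.4682

MU_x ∝ 5·x^(-1.5), MU_y ∝ 5·y^(-1.5), so MRS = (y/x)^(1.5) = P_x/P_y.
Hence y/x = (P_x/P_y)^(1/(1.5)), i.e. raised to the 2/3 power.
Substitute y = (y/x)·x into the budget: x* = M/(P_x + P_y·(y/x)).
Numerically y/x = 2.973625, so x* = 72/(46.15 + 9·2.973625) = 0.9875 and y* = 2.973625·0.9875 = 2.9364.
At M' = 108: y* = 4.4046. Change: 4.4046 − 2.9364 = 1.4682.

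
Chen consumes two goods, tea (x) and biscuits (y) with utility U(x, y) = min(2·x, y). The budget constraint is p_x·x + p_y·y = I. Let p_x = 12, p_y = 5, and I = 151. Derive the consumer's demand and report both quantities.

x* = 6.8636, y* = 13.7273

Leontief preferences: the optimum is at the kink where x/1 = y/2, i.e. y = 2·x.
Budget: p_x·x + p_y·2·x = I, so (p_x + 2·p_y)·x = I.
Demand: x*(p_x,p_y,I) = I/(p_x + 2·p_y), y* = 2·I/(p_x + 2·p_y).
Here 12 + 2·5 = 22, giving x* = 6.8636 and y* = 13.7273.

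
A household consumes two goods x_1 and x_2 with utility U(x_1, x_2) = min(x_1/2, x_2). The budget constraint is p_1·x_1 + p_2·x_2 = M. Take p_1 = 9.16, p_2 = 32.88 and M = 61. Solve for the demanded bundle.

Leontief preferences: the optimum is at the kink where x_1/2 = x_2/1, i.e. x_2 = (1/2)·x_1.
Budget: p_1·x_1 + p_2·(1/2)·x_1 = M, so (2·p_1 + p_2)·x_1 = 2·M.
Demand: x_1*(p_1,p_2,M) = 2·M/(2·p_1 + p_2), x_2* = M/(2·p_1 + p_2).
Here 2·9.16 + 32.88 = 51.2, giving x_1* = 2.3828 and x_2* = 1.1914.

x_1* = 2.3828, x_2* = 1.1914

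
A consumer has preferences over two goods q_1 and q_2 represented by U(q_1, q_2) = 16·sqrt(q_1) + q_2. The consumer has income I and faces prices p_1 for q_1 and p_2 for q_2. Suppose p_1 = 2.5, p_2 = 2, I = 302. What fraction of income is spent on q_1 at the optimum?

Set MRS = p_1/p_2: 8·q_1^(−1/2) = p_1/p_2.
Solve: √q_1 = 8·p_2/p_1, so q_1*(p_1,p_2) = (8·p_2/p_1)², and q_2* = (I − p_1·q_1*)/p_2.
Plugging in: q_1* = (8·2/2.5)² = 40.96, q_2* = 99.8.
Expenditure on q_1: 2.5·40.96 = 102.4; share = 0.3391.

share on q_1 = 0.3391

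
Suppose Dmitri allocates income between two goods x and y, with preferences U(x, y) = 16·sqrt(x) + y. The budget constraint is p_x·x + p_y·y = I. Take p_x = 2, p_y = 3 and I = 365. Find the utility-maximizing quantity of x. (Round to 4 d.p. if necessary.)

Utility is quasi-linear in y; the FOC for x is 8/√x = p_x/p_y.
Thus x* = (8·p_y/p_x)² — independent of I — with the rest of income spent on y.
Plugging in: x* = (8·3/2)² = 144.

x* = 144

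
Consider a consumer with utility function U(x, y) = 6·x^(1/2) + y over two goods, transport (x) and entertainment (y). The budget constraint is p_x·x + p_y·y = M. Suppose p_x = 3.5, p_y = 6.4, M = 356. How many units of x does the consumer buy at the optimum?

Utility is quasi-linear in y; the FOC for x is 3/√x = p_x/p_y.
Thus x* = (3·p_y/p_x)² — independent of M — with the rest of income spent on y.
Plugging in: x* = (3·6.4/3.5)² = 30.0931.

x* = 30.0931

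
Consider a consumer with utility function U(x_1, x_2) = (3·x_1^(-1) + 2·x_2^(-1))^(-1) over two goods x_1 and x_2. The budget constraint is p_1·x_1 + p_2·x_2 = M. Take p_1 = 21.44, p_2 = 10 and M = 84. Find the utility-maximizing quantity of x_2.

x_2* = 3.0072

With the ratio pinned down, the budget gives x_1* = M/(p_1 + p_2·(x_2/x_1)) and x_2* = (x_2/x_1)·x_1*.
Numerically x_2/x_1 = 1.195547, so x_1* = 84/(21.44 + 10·1.195547) = 2.5153 and x_2* = 1.195547·2.5153 = 3.0072.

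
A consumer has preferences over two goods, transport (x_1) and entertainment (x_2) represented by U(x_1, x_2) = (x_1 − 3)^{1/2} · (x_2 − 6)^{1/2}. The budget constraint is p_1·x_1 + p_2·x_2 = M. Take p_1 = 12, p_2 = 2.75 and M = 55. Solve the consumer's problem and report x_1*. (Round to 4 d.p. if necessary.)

x_1* = 3.1042

MRS = (x_2−6)/(x_1−3). Tangency with p_1/p_2 gives x_2−6 = (p_1/p_2)·(x_1−3).
After buying the subsistence bundle (3, 6), a share 0.5 of the remaining income goes to x_1: x_1* = 3 + 0.5·(M − 3p_1 − 6p_2)/p_1.
Discretionary income = 55 − 3·12 − 6·2.75 = 2.5; x_1* = 3 + 0.5·2.5/12 = 3.1042.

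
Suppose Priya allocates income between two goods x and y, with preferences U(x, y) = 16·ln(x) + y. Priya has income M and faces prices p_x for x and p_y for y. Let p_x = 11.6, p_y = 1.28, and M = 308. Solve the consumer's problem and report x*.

Set MRS = p_x/p_y: (16/x)/1 = p_x/p_y.
So x*(p_x,p_y) = 16·p_y/p_x, independent of income; and y* = (M − 16·p_y)/p_y.
At the given prices: x* = 16·1.28/11.6 = 1.7655.

x* = 1.7655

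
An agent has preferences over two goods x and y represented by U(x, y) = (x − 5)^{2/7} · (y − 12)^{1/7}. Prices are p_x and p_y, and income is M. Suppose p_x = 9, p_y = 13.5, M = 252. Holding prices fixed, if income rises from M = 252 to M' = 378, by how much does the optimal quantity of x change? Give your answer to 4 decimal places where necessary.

Δx* = 9.3333

Let x' = x−5, y' = y−12. MRS = 2·y'/x' = p_x/p_y.
Substituting into the budget: x* = 5 + 2/3·(M − 5·p_x − 12·p_y)/p_x, and y* = 12 + 1/3·(…)/p_y.
Discretionary income = 252 − 5·9 − 12·13.5 = 45; x* = 5 + 2/3·45/9 = 8.3333.
At M' = 378: x* = 17.6667. Change: 17.6667 − 8.3333 = 9.3333.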